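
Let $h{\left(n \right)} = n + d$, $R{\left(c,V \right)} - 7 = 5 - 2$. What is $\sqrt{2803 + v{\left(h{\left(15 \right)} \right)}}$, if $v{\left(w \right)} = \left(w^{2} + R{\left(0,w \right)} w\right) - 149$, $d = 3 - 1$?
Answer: $\sqrt{3113} \approx 55.794$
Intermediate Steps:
$R{\left(c,V \right)} = 10$ ($R{\left(c,V \right)} = 7 + \left(5 - 2\right) = 7 + 3 = 10$)
$d = 2$ ($d = 3 - 1 = 2$)
$h{\left(n \right)} = 2 + n$ ($h{\left(n \right)} = n + 2 = 2 + n$)
$v{\left(w \right)} = -149 + w^{2} + 10 w$ ($v{\left(w \right)} = \left(w^{2} + 10 w\right) - 149 = -149 + w^{2} + 10 w$)
$\sqrt{2803 + v{\left(h{\left(15 \right)} \right)}} = \sqrt{2803 + \left(-149 + \left(2 + 15\right)^{2} + 10 \left(2 + 15\right)\right)} = \sqrt{2803 + \left(-149 + 17^{2} + 10 \cdot 17\right)} = \sqrt{2803 + \left(-149 + 289 + 170\right)} = \sqrt{2803 + 310} = \sqrt{3113}$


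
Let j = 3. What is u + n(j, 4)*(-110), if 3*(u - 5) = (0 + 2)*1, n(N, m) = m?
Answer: -1303/3 ≈ -434.33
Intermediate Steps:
u = 17/3 (u = 5 + ((0 + 2)*1)/3 = 5 + (2*1)/3 = 5 + (⅓)*2 = 5 + ⅔ = 17/3 ≈ 5.6667)
u + n(j, 4)*(-110) = 17/3 + 4*(-110) = 17/3 - 440 = -1303/3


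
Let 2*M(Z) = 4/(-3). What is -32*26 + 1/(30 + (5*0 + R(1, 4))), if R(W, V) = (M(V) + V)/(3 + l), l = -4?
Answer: -66557/80 ≈ -831.96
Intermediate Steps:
M(Z) = -⅔ (M(Z) = (4/(-3))/2 = (4*(-⅓))/2 = (½)*(-4/3) = -⅔)
R(W, V) = ⅔ - V (R(W, V) = (-⅔ + V)/(3 - 4) = (-⅔ + V)/(-1) = (-⅔ + V)*(-1) = ⅔ - V)
-32*26 + 1/(30 + (5*0 + R(1, 4))) = -32*26 + 1/(30 + (5*0 + (⅔ - 1*4))) = -832 + 1/(30 + (0 + (⅔ - 4))) = -832 + 1/(30 + (0 - 10/3)) = -832 + 1/(30 - 10/3) = -832 + 1/(80/3) = -832 + 3/80 = -66557/80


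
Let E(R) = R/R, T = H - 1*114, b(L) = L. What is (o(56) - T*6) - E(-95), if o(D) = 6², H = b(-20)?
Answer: 839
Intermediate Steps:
H = -20
o(D) = 36
T = -134 (T = -20 - 1*114 = -20 - 114 = -134)
E(R) = 1
(o(56) - T*6) - E(-95) = (36 - (-134)*6) - 1*1 = (36 - 1*(-804)) - 1 = (36 + 804) - 1 = 840 - 1 = 839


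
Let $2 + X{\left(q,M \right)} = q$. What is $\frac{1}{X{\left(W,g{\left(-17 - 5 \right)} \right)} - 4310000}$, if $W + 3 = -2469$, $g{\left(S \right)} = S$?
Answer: $- \frac{1}{4312474} \approx -2.3189 \cdot 10^{-7}$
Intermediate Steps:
$W = -2472$ ($W = -3 - 2469 = -2472$)
$X{\left(q,M \right)} = -2 + q$
$\frac{1}{X{\left(W,g{\left(-17 - 5 \right)} \right)} - 4310000} = \frac{1}{\left(-2 - 2472\right) - 4310000} = \frac{1}{-2474 - 4310000} = \frac{1}{-4312474} = - \frac{1}{4312474}$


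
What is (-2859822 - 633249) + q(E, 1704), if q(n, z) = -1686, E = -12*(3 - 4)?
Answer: -3494757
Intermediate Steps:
E = 12 (E = -12*(-1) = 12)
(-2859822 - 633249) + q(E, 1704) = (-2859822 - 633249) - 1686 = -3493071 - 1686 = -3494757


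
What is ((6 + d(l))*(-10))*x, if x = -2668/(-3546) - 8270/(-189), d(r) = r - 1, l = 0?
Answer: -82860200/37233 ≈ -2225.4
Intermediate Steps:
d(r) = -1 + r
x = 1657204/37233 (x = -2668*(-1/3546) - 8270*(-1/189) = 1334/1773 + 8270/189 = 1657204/37233 ≈ 44.509)
((6 + d(l))*(-10))*x = ((6 + (-1 + 0))*(-10))*(1657204/37233) = ((6 - 1)*(-10))*(1657204/37233) = (5*(-10))*(1657204/37233) = -50*1657204/37233 = -82860200/37233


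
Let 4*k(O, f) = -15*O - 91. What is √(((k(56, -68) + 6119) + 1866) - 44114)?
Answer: I*√145447/2 ≈ 190.69*I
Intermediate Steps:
k(O, f) = -91/4 - 15*O/4 (k(O, f) = (-15*O - 91)/4 = (-91 - 15*O)/4 = -91/4 - 15*O/4)
√(((k(56, -68) + 6119) + 1866) - 44114) = √((((-91/4 - 15/4*56) + 6119) + 1866) - 44114) = √((((-91/4 - 210) + 6119) + 1866) - 44114) = √(((-931/4 + 6119) + 1866) - 44114) = √((23545/4 + 1866) - 44114) = √(31009/4 - 44114) = √(-145447/4) = I*√145447/2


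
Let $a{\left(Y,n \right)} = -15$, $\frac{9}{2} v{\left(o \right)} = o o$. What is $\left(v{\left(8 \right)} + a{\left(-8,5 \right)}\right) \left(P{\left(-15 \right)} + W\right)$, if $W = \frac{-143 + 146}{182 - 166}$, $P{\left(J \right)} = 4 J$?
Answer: $\frac{2233}{48} \approx 46.521$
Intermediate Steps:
$v{\left(o \right)} = \frac{2 o^{2}}{9}$ ($v{\left(o \right)} = \frac{2 o o}{9} = \frac{2 o^{2}}{9}$)
$W = \frac{3}{16} \approx 0.1875$
$\left(v{\left(8 \right)} + a{\left(-8,5 \right)}\right) \left(P{\left(-15 \right)} + W\right) = \left(\frac{2 \cdot 8^{2}}{9} - 15\right) \left(4 \left(-15\right) + \frac{3}{16}\right) = \left(\frac{2}{9} \cdot 64 - 15\right) \left(-60 + \frac{3}{16}\right) = \left(\frac{128}{9} - 15\right) \left(- \frac{957}{16}\right) = \left(- \frac{7}{9}\right) \left(- \frac{957}{16}\right) = \frac{2233}{48}$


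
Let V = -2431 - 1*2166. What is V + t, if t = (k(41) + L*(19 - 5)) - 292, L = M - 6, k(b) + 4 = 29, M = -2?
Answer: -4976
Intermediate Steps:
k(b) = 25 (k(b) = -4 + 29 = 25)
L = -8 (L = -2 - 6 = -8)
t = -379 (t = (25 - 8*(19 - 5)) - 292 = (25 - 8*14) - 292 = (25 - 112) - 292 = -87 - 292 = -379)
V = -4597 (V = -2431 - 2166 = -4597)
V + t = -4597 - 379 = -4976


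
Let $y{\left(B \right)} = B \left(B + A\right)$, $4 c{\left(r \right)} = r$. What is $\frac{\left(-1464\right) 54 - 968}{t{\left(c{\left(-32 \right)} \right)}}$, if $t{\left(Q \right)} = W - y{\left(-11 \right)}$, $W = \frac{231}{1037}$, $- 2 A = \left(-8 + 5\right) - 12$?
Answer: $\frac{23709968}{11341} \approx 2090.6$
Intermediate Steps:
$A = \frac{15}{2}$ ($A = - \frac{\left(-8 + 5\right) - 12}{2} = - \frac{-3 - 12}{2} = \left(- \frac{1}{2}\right) \left(-15\right) = \frac{15}{2} \approx 7.5$)
$W = \frac{231}{1037}$ ($W = 231 \cdot \frac{1}{1037} = \frac{231}{1037} \approx 0.22276$)
$c{\left(r \right)} = \frac{r}{4}$
$y{\left(B \right)} = B \left(\frac{15}{2} + B\right)$ ($y{\left(B \right)} = B \left(B + \frac{15}{2}\right) = B \left(\frac{15}{2} + B\right)$)
$t{\left(Q \right)} = - \frac{79387}{2074}$ ($t{\left(Q \right)} = \frac{231}{1037} - \frac{1}{2} \left(-11\right) \left(15 + 2 \left(-11\right)\right) = \frac{231}{1037} - \frac{1}{2} \left(-11\right) \left(15 - 22\right) = \frac{231}{1037} - \frac{1}{2} \left(-11\right) \left(-7\right) = \frac{231}{1037} - \frac{77}{2} = - \frac{79387}{2074}$)
$\frac{\left(-1464\right) 54 - 968}{t{\left(c{\left(-32 \right)} \right)}} = \frac{\left(-1464\right) 54 - 968}{- \frac{79387}{2074}} = \left(-79056 - 968\right) \left(- \frac{2074}{79387}\right) = \left(-80024\right) \left(- \frac{2074}{79387}\right) = \frac{23709968}{11341}$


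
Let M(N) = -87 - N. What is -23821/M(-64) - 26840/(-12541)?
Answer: 299356481/288443 ≈ 1037.8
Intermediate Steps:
-23821/M(-64) - 26840/(-12541) = -23821/(-87 - 1*(-64)) - 26840/(-12541) = -23821/(-87 + 64) - 26840*(-1/12541) = -23821/(-23) + 26840/12541 = -23821*(-1/23) + 26840/12541 = 23821/23 + 26840/12541 = 299356481/288443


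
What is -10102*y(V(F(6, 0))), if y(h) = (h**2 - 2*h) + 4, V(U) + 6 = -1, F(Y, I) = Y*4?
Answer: -676834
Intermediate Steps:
F(Y, I) = 4*Y
V(U) = -7 (V(U) = -6 - 1 = -7)
y(h) = 4 + h**2 - 2*h
-10102*y(V(F(6, 0))) = -10102*(4 + (-7)**2 - 2*(-7)) = -10102*(4 + 49 + 14) = -10102*67 = -676834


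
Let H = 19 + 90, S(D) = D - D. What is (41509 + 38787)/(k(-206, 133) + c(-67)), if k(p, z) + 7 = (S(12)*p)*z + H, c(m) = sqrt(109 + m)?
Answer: 1365032/1727 - 40148*sqrt(42)/5181 ≈ 740.19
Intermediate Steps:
S(D) = 0
H = 109
k(p, z) = 102 (k(p, z) = -7 + ((0*p)*z + 109) = -7 + (0*z + 109) = -7 + (0 + 109) = -7 + 109 = 102)
(41509 + 38787)/(k(-206, 133) + c(-67)) = (41509 + 38787)/(102 + sqrt(109 - 67)) = 80296/(102 + sqrt(42))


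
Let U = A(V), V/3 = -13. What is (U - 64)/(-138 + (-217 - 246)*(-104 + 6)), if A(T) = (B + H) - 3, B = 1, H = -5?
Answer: -71/45236 ≈ -0.0015695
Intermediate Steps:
V = -39 (V = 3*(-13) = -39)
A(T) = -7 (A(T) = (1 - 5) - 3 = -4 - 3 = -7)
U = -7
(U - 64)/(-138 + (-217 - 246)*(-104 + 6)) = (-7 - 64)/(-138 + (-217 - 246)*(-104 + 6)) = -71/(-138 - 463*(-98)) = -71/(-138 + 45374) = -71/45236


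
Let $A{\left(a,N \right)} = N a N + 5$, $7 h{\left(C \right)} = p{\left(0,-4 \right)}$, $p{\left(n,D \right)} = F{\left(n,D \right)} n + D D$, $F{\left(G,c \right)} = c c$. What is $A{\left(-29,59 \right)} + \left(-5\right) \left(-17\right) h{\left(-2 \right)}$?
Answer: $- \frac{705248}{7} \approx -1.0075 \cdot 10^{5}$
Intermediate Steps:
$F{\left(G,c \right)} = c^{2}$
$p{\left(n,D \right)} = D^{2} + n D^{2}$ ($p{\left(n,D \right)} = D^{2} n + D D = n D^{2} + D^{2} = D^{2} + n D^{2}$)
$h{\left(C \right)} = \frac{16}{7}$ ($h{\left(C \right)} = \frac{\left(-4\right)^{2} \left(1 + 0\right)}{7} = \frac{16 \cdot 1}{7} = \frac{1}{7} \cdot 16 = \frac{16}{7}$)
$A{\left(a,N \right)} = 5 + a N^{2}$ ($A{\left(a,N \right)} = a N^{2} + 5 = 5 + a N^{2}$)
$A{\left(-29,59 \right)} + \left(-5\right) \left(-17\right) h{\left(-2 \right)} = \left(5 - 29 \cdot 59^{2}\right) + \left(-5\right) \left(-17\right) \frac{16}{7} = \left(5 - 100949\right) + 85 \cdot \frac{16}{7} = \left(5 - 100949\right) + \frac{1360}{7} = -100944 + \frac{1360}{7} = - \frac{705248}{7}$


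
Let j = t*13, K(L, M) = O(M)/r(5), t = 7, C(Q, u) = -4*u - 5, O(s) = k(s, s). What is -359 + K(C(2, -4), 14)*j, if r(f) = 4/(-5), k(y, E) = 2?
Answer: -1173/2 ≈ -586.50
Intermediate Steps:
O(s) = 2
r(f) = -4/5 (r(f) = 4*(-1/5) = -4/5)
C(Q, u) = -5 - 4*u
K(L, M) = -5/2 (K(L, M) = 2/(-4/5) = 2*(-5/4) = -5/2)
j = 91 (j = 7*13 = 91)
-359 + K(C(2, -4), 14)*j = -359 - 5/2*91 = -359 - 455/2 = -1173/2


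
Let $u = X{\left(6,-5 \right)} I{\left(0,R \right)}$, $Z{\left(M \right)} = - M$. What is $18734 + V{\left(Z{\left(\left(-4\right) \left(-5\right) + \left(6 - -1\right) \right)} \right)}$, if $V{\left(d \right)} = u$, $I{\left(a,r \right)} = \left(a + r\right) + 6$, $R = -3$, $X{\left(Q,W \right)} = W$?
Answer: $18719$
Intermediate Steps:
$I{\left(a,r \right)} = 6 + a + r$
$u = -15$ ($u = - 5 \left(6 + 0 - 3\right) = \left(-5\right) 3 = -15$)
$V{\left(d \right)} = -15$
$18734 + V{\left(Z{\left(\left(-4\right) \left(-5\right) + \left(6 - -1\right) \right)} \right)} = 18734 - 15 = 18719$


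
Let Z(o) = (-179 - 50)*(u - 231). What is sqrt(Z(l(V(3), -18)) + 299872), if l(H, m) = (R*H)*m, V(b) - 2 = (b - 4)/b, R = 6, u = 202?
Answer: 3*sqrt(34057) ≈ 553.64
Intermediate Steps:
V(b) = 2 + (-4 + b)/b (V(b) = 2 + (b - 4)/b = 2 + (-4 + b)/b)
l(H, m) = 6*H*m (l(H, m) = (6*H)*m = 6*H*m)
Z(o) = 6641 (Z(o) = (-179 - 50)*(202 - 231) = -229*(-29) = 6641)
sqrt(Z(l(V(3), -18)) + 299872) = sqrt(6641 + 299872) = sqrt(306513) = 3*sqrt(34057)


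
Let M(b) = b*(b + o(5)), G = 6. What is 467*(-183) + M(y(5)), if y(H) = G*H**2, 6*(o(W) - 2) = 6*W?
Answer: -61911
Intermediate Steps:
o(W) = 2 + W (o(W) = 2 + (6*W)/6 = 2 + W)
y(H) = 6*H**2
M(b) = b*(7 + b) (M(b) = b*(b + (2 + 5)) = b*(b + 7) = b*(7 + b))
467*(-183) + M(y(5)) = 467*(-183) + (6*5**2)*(7 + 6*5**2) = -85461 + (6*25)*(7 + 6*25) = -85461 + 150*(7 + 150) = -85461 + 150*157 = -85461 + 23550 = -61911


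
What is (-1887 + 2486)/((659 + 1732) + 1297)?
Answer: 599/3688 ≈ 0.16242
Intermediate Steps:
(-1887 + 2486)/((659 + 1732) + 1297) = 599/(2391 + 1297) = 599/3688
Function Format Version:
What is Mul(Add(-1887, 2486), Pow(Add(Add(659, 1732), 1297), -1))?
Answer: Rational(599, 3688) ≈ 0.16242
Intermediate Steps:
Mul(Add(-1887, 2486), Pow(Add(Add(659, 1732), 1297), -1)) = Mul(599, Pow(Add(2391, 1297), -1)) = Mul(599, Pow(3688, -1)) = Mul(599, Rational(1, 3688)) = Rational(599, 3688)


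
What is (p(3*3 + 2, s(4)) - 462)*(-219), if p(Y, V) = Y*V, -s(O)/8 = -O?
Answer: 24090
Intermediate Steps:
s(O) = 8*O (s(O) = -(-8)*O = 8*O)
p(Y, V) = V*Y
(p(3*3 + 2, s(4)) - 462)*(-219) = ((8*4)*(3*3 + 2) - 462)*(-219) = (32*(9 + 2) - 462)*(-219) = (32*11 - 462)*(-219) = (352 - 462)*(-219) = -110*(-219) = 24090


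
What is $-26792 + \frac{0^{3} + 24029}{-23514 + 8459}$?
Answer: $- \frac{403377589}{15055} \approx -26794.0$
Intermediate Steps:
$-26792 + \frac{0^{3} + 24029}{-23514 + 8459} = -26792 + \frac{0 + 24029}{-15055} = -26792 + 24029 \left(- \frac{1}{15055}\right) = -26792 - \frac{24029}{15055} = - \frac{403377589}{15055}$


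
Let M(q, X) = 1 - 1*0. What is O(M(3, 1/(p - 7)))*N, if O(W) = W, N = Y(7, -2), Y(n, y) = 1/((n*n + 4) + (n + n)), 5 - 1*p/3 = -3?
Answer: 1/67 ≈ 0.014925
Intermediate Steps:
p = 24 (p = 15 - 3*(-3) = 15 + 9 = 24)
Y(n, y) = 1/(4 + n² + 2*n) (Y(n, y) = 1/((n² + 4) + 2*n) = 1/((4 + n²) + 2*n) = 1/(4 + n² + 2*n))
N = 1/67 (N = 1/(4 + 7² + 2*7) = 1/(4 + 49 + 14) = 1/67 ≈ 0.014925)
M(q, X) = 1 (M(q, X) = 1 + 0 = 1)
O(M(3, 1/(p - 7)))*N = 1*(1/67) = 1/67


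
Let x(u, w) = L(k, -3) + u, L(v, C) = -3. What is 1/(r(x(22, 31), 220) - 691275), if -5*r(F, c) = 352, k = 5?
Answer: -5/3456727 ≈ -1.4465e-6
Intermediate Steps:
x(u, w) = -3 + u
r(F, c) = -352/5 (r(F, c) = -⅕*352 = -352/5)
1/(r(x(22, 31), 220) - 691275) = 1/(-352/5 - 691275) = 1/(-3456727/5) = -5/3456727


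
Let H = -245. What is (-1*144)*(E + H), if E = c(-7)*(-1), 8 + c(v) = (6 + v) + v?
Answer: 32976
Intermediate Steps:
c(v) = -2 + 2*v (c(v) = -8 + ((6 + v) + v) = -8 + (6 + 2*v) = -2 + 2*v)
E = 16 (E = (-2 + 2*(-7))*(-1) = (-2 - 14)*(-1) = -16*(-1) = 16)
(-1*144)*(E + H) = (-1*144)*(16 - 245) = -144*(-229) = 32976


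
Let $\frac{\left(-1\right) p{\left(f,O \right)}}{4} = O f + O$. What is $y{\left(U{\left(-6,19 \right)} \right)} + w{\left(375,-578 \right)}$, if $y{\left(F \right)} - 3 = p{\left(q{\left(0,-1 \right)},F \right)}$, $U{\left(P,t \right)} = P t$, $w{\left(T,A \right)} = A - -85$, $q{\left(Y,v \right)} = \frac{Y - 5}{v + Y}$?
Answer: $2246$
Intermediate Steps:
$q{\left(Y,v \right)} = \frac{-5 + Y}{Y + v}$
$w{\left(T,A \right)} = 85 + A$ ($w{\left(T,A \right)} = A + 85 = 85 + A$)
$p{\left(f,O \right)} = - 4 O - 4 O f$ ($p{\left(f,O \right)} = - 4 \left(O f + O\right) = - 4 \left(O + O f\right) = - 4 O - 4 O f$)
$y{\left(F \right)} = 3 - 24 F$ ($y{\left(F \right)} = 3 - 4 F \left(1 + \frac{-5 + 0}{0 - 1}\right) = 3 - 4 F \left(1 + \frac{1}{-1} \left(-5\right)\right) = 3 - 4 F \left(1 - -5\right) = 3 - 4 F \left(1 + 5\right) = 3 - 4 F 6 = 3 - 24 F$)
$y{\left(U{\left(-6,19 \right)} \right)} + w{\left(375,-578 \right)} = \left(3 - 24 \left(\left(-6\right) 19\right)\right) + \left(85 - 578\right) = \left(3 - -2736\right) - 493 = \left(3 + 2736\right) - 493 = 2739 - 493 = 2246$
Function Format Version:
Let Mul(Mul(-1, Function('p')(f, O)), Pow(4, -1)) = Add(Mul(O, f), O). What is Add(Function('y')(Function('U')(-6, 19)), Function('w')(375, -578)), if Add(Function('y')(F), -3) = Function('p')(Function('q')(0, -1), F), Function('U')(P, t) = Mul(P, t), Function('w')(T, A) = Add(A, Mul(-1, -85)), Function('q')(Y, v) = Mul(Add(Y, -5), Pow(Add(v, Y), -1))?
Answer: 2246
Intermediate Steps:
Function('q')(Y, v) = Mul(Pow(Add(Y, v), -1), Add(-5, Y)) (Function('q')(Y, v) = Mul(Add(-5, Y), Pow(Add(Y, v), -1)) = Mul(Pow(Add(Y, v), -1), Add(-5, Y)))
Function('w')(T, A) = Add(85, A) (Function('w')(T, A) = Add(A, 85) = Add(85, A))
Function('p')(f, O) = Add(Mul(-4, O), Mul(-4, O, f)) (Function('p')(f, O) = Mul(-4, Add(Mul(O, f), O)) = Mul(-4, Add(O, Mul(O, f))) = Add(Mul(-4, O), Mul(-4, O, f)))
Function('y')(F) = Add(3, Mul(-24, F)) (Function('y')(F) = Add(3, Mul(-4, F, Add(1, Mul(Pow(Add(0, -1), -1), Add(-5, 0))))) = Add(3, Mul(-4, F, Add(1, Mul(Pow(-1, -1), -5)))) = Add(3, Mul(-4, F, Add(1, Mul(-1, -5)))) = Add(3, Mul(-4, F, Add(1, 5))) = Add(3, Mul(-4, F, 6)) = Add(3, Mul(-24, F)))
Add(Function('y')(Function('U')(-6, 19)), Function('w')(375, -578)) = Add(Add(3, Mul(-24, Mul(-6, 19))), Add(85, -578)) = Add(Add(3, Mul(-24, -114)), -493) = Add(Add(3, 2736), -493) = Add(2739, -493) = 2246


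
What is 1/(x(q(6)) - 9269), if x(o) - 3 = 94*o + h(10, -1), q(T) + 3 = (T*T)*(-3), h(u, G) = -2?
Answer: -1/19702 ≈ -5.0756e-5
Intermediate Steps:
q(T) = -3 - 3*T² (q(T) = -3 + (T*T)*(-3) = -3 + T²*(-3) = -3 - 3*T²)
x(o) = 1 + 94*o (x(o) = 3 + (94*o - 2) = 3 + (-2 + 94*o) = 1 + 94*o)
1/(x(q(6)) - 9269) = 1/((1 + 94*(-3 - 3*6²)) - 9269) = 1/((1 + 94*(-3 - 3*36)) - 9269) = 1/((1 + 94*(-3 - 108)) - 9269) = 1/((1 + 94*(-111)) - 9269) = 1/((1 - 10434) - 9269) = 1/(-10433 - 9269) = 1/(-19702) = -1/19702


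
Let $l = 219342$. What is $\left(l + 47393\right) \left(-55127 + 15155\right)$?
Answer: $-10661931420$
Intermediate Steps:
$\left(l + 47393\right) \left(-55127 + 15155\right) = \left(219342 + 47393\right) \left(-55127 + 15155\right) = 266735 \left(-39972\right) = -10661931420$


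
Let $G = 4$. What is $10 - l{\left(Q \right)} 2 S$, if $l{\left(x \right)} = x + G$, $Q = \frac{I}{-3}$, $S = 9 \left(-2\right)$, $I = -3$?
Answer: $1800$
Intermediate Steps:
$S = -18$
$Q = 1$ ($Q = - \frac{3}{-3} = \left(-3\right) \left(- \frac{1}{3}\right) = 1$)
$l{\left(x \right)} = 4 + x$ ($l{\left(x \right)} = x + 4 = 4 + x$)
$10 - l{\left(Q \right)} 2 S = 10 - (4 + 1) 2 \left(-18\right) = 10 \left(-1\right) 5 \cdot 2 \left(-18\right) = 10 \left(\left(-5\right) 2\right) \left(-18\right) = 10 \left(-10\right) \left(-18\right) = \left(-100\right) \left(-18\right) = 1800$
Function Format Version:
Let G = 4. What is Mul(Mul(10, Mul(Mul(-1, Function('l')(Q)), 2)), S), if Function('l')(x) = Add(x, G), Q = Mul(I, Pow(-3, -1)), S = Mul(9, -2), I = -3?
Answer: 1800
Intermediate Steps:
S = -18
Q = 1 (Q = Mul(-3, Pow(-3, -1)) = Mul(-3, Rational(-1, 3)) = 1)
Function('l')(x) = Add(4, x) (Function('l')(x) = Add(x, 4) = Add(4, x))
Mul(Mul(10, Mul(Mul(-1, Function('l')(Q)), 2)), S) = Mul(Mul(10, Mul(Mul(-1, Add(4, 1)), 2)), -18) = Mul(Mul(10, Mul(Mul(-1, 5), 2)), -18) = Mul(Mul(10, Mul(-5, 2)), -18) = Mul(Mul(10, -10), -18) = Mul(-100, -18) = 1800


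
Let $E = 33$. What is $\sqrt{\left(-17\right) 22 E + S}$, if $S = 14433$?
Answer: $\sqrt{2091} \approx 45.727$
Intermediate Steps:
$\sqrt{\left(-17\right) 22 E + S} = \sqrt{\left(-17\right) 22 \cdot 33 + 14433} = \sqrt{\left(-374\right) 33 + 14433} = \sqrt{-12342 + 14433} = \sqrt{2091}$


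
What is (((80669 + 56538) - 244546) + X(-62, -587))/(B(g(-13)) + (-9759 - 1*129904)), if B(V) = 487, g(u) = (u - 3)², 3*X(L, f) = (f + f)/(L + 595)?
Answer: 171636235/222542424 ≈ 0.77125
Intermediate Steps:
X(L, f) = 2*f/(3*(595 + L)) (X(L, f) = ((f + f)/(L + 595))/3 = ((2*f)/(595 + L))/3 = (2*f/(595 + L))/3 = 2*f/(3*(595 + L)))
g(u) = (-3 + u)²
(((80669 + 56538) - 244546) + X(-62, -587))/(B(g(-13)) + (-9759 - 1*129904)) = (((80669 + 56538) - 244546) + (⅔)*(-587)/(595 - 62))/(487 + (-9759 - 1*129904)) = ((137207 - 244546) + (⅔)*(-587)/533)/(487 + (-9759 - 129904)) = (-107339 + (⅔)*(-587)*(1/533))/(487 - 139663) = (-107339 - 1174/1599)/(-139176) = -171636235/1599*(-1/139176) = 171636235/222542424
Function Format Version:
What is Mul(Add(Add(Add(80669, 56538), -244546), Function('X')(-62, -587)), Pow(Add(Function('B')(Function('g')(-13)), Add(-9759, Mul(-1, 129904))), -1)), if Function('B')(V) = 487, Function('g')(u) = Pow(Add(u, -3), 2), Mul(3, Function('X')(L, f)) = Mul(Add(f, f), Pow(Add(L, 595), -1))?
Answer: Rational(171636235, 222542424) ≈ 0.77125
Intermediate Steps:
Function('X')(L, f) = Mul(Rational(2, 3), f, Pow(Add(595, L), -1)) (Function('X')(L, f) = Mul(Rational(1, 3), Mul(Add(f, f), Pow(Add(L, 595), -1))) = Mul(Rational(1, 3), Mul(Mul(2, f), Pow(Add(595, L), -1))) = Mul(Rational(1, 3), Mul(2, f, Pow(Add(595, L), -1))) = Mul(Rational(2, 3), f, Pow(Add(595, L), -1)))
Function('g')(u) = Pow(Add(-3, u), 2)
Mul(Add(Add(Add(80669, 56538), -244546), Function('X')(-62, -587)), Pow(Add(Function('B')(Function('g')(-13)), Add(-9759, Mul(-1, 129904))), -1)) = Mul(Add(Add(Add(80669, 56538), -244546), Mul(Rational(2, 3), -587, Pow(Add(595, -62), -1))), Pow(Add(487, Add(-9759, Mul(-1, 129904))), -1)) = Mul(Add(Add(137207, -244546), Mul(Rational(2, 3), -587, Pow(533, -1))), Pow(Add(487, Add(-9759, -129904)), -1)) = Mul(Add(-107339, Mul(Rational(2, 3), -587, Rational(1, 533))), Pow(Add(487, -139663), -1)) = Mul(Add(-107339, Rational(-1174, 1599)), Pow(-139176, -1)) = Mul(Rational(-171636235, 1599), Rational(-1, 139176)) = Rational(171636235, 222542424)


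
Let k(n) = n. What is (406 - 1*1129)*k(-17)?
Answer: 12291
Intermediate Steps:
(406 - 1*1129)*k(-17) = (406 - 1*1129)*(-17) = (406 - 1129)*(-17) = -723*(-17) = 12291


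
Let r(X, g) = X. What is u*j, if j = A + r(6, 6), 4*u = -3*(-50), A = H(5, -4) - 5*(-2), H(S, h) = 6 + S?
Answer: 2025/2 ≈ 1012.5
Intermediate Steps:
A = 21 (A = (6 + 5) - 5*(-2) = 11 + 10 = 21)
u = 75/2 (u = (-3*(-50))/4 = (¼)*150 = 75/2 ≈ 37.500)
j = 27 (j = 21 + 6 = 27)
u*j = (75/2)*27 = 2025/2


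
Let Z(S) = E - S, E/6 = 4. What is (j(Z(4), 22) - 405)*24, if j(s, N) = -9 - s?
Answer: -10416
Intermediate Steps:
E = 24 (E = 6*4 = 24)
Z(S) = 24 - S
(j(Z(4), 22) - 405)*24 = ((-9 - (24 - 1*4)) - 405)*24 = ((-9 - (24 - 4)) - 405)*24 = ((-9 - 1*20) - 405)*24 = ((-9 - 20) - 405)*24 = (-29 - 405)*24 = -434*24 = -10416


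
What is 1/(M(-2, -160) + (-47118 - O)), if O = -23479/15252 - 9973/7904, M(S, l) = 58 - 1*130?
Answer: -30137952/1422125533327 ≈ -2.1192e-5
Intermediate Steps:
M(S, l) = -72 (M(S, l) = 58 - 130 = -72)
O = -84421553/30137952 (O = -23479*1/15252 - 9973*1/7904 = -23479/15252 - 9973/7904 = -84421553/30137952 ≈ -2.8012)
1/(M(-2, -160) + (-47118 - O)) = 1/(-72 + (-47118 - 1*(-84421553/30137952))) = 1/(-72 + (-47118 + 84421553/30137952)) = 1/(-72 - 1419955600783/30137952) = 1/(-1422125533327/30137952) = -30137952/1422125533327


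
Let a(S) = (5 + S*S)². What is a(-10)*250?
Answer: 2756250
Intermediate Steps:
a(S) = (5 + S²)²
a(-10)*250 = (5 + (-10)²)²*250 = (5 + 100)²*250 = 105²*250 = 11025*250 = 2756250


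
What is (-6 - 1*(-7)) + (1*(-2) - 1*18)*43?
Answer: -859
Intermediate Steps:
(-6 - 1*(-7)) + (1*(-2) - 1*18)*43 = (-6 + 7) + (-2 - 18)*43 = 1 - 20*43 = 1 - 860 = -859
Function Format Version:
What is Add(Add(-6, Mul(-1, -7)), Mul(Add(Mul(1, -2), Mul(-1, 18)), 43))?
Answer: -859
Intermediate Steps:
Add(Add(-6, Mul(-1, -7)), Mul(Add(Mul(1, -2), Mul(-1, 18)), 43)) = Add(Add(-6, 7), Mul(Add(-2, -18), 43)) = Add(1, Mul(-20, 43)) = Add(1, -860) = -859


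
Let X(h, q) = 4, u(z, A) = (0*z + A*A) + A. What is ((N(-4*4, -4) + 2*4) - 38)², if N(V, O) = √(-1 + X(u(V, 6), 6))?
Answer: (30 - √3)² ≈ 799.08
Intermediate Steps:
u(z, A) = A + A² (u(z, A) = (0 + A²) + A = A² + A = A + A²)
N(V, O) = √3 (N(V, O) = √(-1 + 4) = √3)
((N(-4*4, -4) + 2*4) - 38)² = ((√3 + 2*4) - 38)² = ((√3 + 8) - 38)² = ((8 + √3) - 38)² = (-30 + √3)²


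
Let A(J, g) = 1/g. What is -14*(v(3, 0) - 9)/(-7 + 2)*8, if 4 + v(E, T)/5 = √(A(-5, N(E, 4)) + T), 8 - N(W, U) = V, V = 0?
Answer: -3248/5 + 28*√2 ≈ -610.00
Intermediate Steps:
N(W, U) = 8 (N(W, U) = 8 - 1*0 = 8 + 0 = 8)
v(E, T) = -20 + 5*√(⅛ + T) (v(E, T) = -20 + 5*√(1/8 + T) = -20 + 5*√(⅛ + T))
-14*(v(3, 0) - 9)/(-7 + 2)*8 = -14*((-20 + 5*√(2 + 16*0)/4) - 9)/(-7 + 2)*8 = -14*((-20 + 5*√(2 + 0)/4) - 9)/(-5)*8 = -14*((-20 + 5*√2/4) - 9)*(-1)/5*8 = -14*(-29 + 5*√2/4)*(-1)/5*8 = -14*(29/5 - √2/4)*8 = (-406/5 + 7*√2/2)*8 = -3248/5 + 28*√2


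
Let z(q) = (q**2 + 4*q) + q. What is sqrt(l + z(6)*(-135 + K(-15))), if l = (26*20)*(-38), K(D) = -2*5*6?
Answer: I*sqrt(32630) ≈ 180.64*I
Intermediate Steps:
K(D) = -60 (K(D) = -10*6 = -60)
l = -19760 (l = 520*(-38) = -19760)
z(q) = q**2 + 5*q
sqrt(l + z(6)*(-135 + K(-15))) = sqrt(-19760 + (6*(5 + 6))*(-135 - 60)) = sqrt(-19760 + (6*11)*(-195)) = sqrt(-19760 + 66*(-195)) = sqrt(-19760 - 12870) = sqrt(-32630) = I*sqrt(32630)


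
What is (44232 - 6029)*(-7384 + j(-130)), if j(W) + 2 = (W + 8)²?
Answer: 286446094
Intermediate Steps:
j(W) = -2 + (8 + W)² (j(W) = -2 + (W + 8)² = -2 + (8 + W)²)
(44232 - 6029)*(-7384 + j(-130)) = (44232 - 6029)*(-7384 + (-2 + (8 - 130)²)) = 38203*(-7384 + (-2 + (-122)²)) = 38203*(-7384 + (-2 + 14884)) = 38203*(-7384 + 14882) = 38203*7498 = 286446094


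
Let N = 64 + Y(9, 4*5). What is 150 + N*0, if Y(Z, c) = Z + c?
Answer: 150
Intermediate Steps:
N = 93 (N = 64 + (9 + 4*5) = 64 + (9 + 20) = 64 + 29 = 93)
150 + N*0 = 150 + 93*0 = 150 + 0 = 150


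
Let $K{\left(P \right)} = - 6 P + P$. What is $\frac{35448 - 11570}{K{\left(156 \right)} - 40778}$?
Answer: $- \frac{11939}{20779} \approx -0.57457$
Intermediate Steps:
$K{\left(P \right)} = - 5 P$
$\frac{35448 - 11570}{K{\left(156 \right)} - 40778} = \frac{35448 - 11570}{\left(-5\right) 156 - 40778} = \frac{23878}{-780 - 40778} = \frac{23878}{-41558} = 23878 \left(- \frac{1}{41558}\right) = - \frac{11939}{20779}$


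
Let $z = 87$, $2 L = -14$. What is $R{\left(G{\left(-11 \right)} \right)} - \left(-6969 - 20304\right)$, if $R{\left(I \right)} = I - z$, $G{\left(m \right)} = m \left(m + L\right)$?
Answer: $27384$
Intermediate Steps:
$L = -7$ ($L = \frac{1}{2} \left(-14\right) = -7$)
$G{\left(m \right)} = m \left(-7 + m\right)$ ($G{\left(m \right)} = m \left(m - 7\right) = m \left(-7 + m\right)$)
$R{\left(I \right)} = -87 + I$ ($R{\left(I \right)} = I - 87 = -87 + I$)
$R{\left(G{\left(-11 \right)} \right)} - \left(-6969 - 20304\right) = \left(-87 - 11 \left(-7 - 11\right)\right) - \left(-6969 - 20304\right) = \left(-87 - -198\right) - -27273 = \left(-87 + 198\right) + 27273 = 111 + 27273 = 27384$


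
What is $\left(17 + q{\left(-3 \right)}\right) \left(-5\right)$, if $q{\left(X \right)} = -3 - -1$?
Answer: $-75$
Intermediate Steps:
$q{\left(X \right)} = -2$ ($q{\left(X \right)} = -3 + 1 = -2$)
$\left(17 + q{\left(-3 \right)}\right) \left(-5\right) = \left(17 - 2\right) \left(-5\right) = 15 \left(-5\right) = -75$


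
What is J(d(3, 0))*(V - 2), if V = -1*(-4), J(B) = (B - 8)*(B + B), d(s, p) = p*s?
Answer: 0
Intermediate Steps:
J(B) = 2*B*(-8 + B) (J(B) = (-8 + B)*(2*B) = 2*B*(-8 + B))
V = 4
J(d(3, 0))*(V - 2) = (2*(0*3)*(-8 + 0*3))*(4 - 2) = (2*0*(-8 + 0))*2 = (2*0*(-8))*2 = 0*2 = 0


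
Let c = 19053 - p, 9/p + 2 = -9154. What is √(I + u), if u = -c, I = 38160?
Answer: √44494010043/1526 ≈ 138.23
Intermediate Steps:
p = -3/3052 (p = 9/(-2 - 9154) = 9/(-9156) = 9*(-1/9156) = -3/3052 ≈ -0.00098296)
c = 58149759/3052 (c = 19053 - 1*(-3/3052) = 19053 + 3/3052 = 58149759/3052 ≈ 19053.)
u = -58149759/3052 (u = -1*58149759/3052 = -58149759/3052 ≈ -19053.)
√(I + u) = √(38160 - 58149759/3052) = √(58314561/3052) = √44494010043/1526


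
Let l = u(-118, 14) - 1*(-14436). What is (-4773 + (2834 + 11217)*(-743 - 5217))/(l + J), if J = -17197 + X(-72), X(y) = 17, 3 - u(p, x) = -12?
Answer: 83748733/2729 ≈ 30688.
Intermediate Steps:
u(p, x) = 15 (u(p, x) = 3 - 1*(-12) = 3 + 12 = 15)
l = 14451 (l = 15 - 1*(-14436) = 15 + 14436 = 14451)
J = -17180 (J = -17197 + 17 = -17180)
(-4773 + (2834 + 11217)*(-743 - 5217))/(l + J) = (-4773 + (2834 + 11217)*(-743 - 5217))/(14451 - 17180) = (-4773 + 14051*(-5960))/(-2729) = (-4773 - 83743960)*(-1/2729) = -83748733*(-1/2729) = 83748733/2729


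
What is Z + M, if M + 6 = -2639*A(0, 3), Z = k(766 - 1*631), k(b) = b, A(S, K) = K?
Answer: -7788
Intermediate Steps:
Z = 135 (Z = 766 - 1*631 = 766 - 631 = 135)
M = -7923 (M = -6 - 2639*3 = -6 - 7917 = -7923)
Z + M = 135 - 7923 = -7788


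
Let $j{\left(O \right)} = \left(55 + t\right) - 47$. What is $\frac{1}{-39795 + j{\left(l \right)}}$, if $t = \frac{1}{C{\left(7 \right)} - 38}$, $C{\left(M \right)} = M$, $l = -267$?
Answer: $- \frac{31}{1233398} \approx -2.5134 \cdot 10^{-5}$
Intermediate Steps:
$t = - \frac{1}{31}$ ($t = \frac{1}{7 - 38} = \frac{1}{-31} = - \frac{1}{31} \approx -0.032258$)
$j{\left(O \right)} = \frac{247}{31}$ ($j{\left(O \right)} = \left(55 - \frac{1}{31}\right) - 47 = \frac{1704}{31} - 47 = \frac{247}{31}$)
$\frac{1}{-39795 + j{\left(l \right)}} = \frac{1}{-39795 + \frac{247}{31}} = \frac{1}{- \frac{1233398}{31}} = - \frac{31}{1233398}$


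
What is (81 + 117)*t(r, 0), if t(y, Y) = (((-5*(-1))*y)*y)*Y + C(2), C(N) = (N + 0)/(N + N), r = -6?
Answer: 99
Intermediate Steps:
C(N) = ½ (C(N) = N/((2*N)) = N*(1/(2*N)) = ½)
t(y, Y) = ½ + 5*Y*y² (t(y, Y) = (((-5*(-1))*y)*y)*Y + ½ = ((5*y)*y)*Y + ½ = (5*y²)*Y + ½ = 5*Y*y² + ½ = ½ + 5*Y*y²)
(81 + 117)*t(r, 0) = (81 + 117)*(½ + 5*0*(-6)²) = 198*(½ + 5*0*36) = 198*(½ + 0) = 198*(½) = 99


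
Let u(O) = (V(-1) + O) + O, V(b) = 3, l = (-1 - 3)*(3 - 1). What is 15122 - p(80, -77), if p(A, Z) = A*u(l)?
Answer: 16162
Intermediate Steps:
l = -8 (l = -4*2 = -8)
u(O) = 3 + 2*O (u(O) = (3 + O) + O = 3 + 2*O)
p(A, Z) = -13*A (p(A, Z) = A*(3 + 2*(-8)) = A*(3 - 16) = A*(-13) = -13*A)
15122 - p(80, -77) = 15122 - (-13)*80 = 15122 - 1*(-1040) = 15122 + 1040 = 16162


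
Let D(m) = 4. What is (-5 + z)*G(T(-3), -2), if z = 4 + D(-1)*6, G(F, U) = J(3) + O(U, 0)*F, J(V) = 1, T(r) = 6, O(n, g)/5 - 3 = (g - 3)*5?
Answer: -8257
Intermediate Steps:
O(n, g) = -60 + 25*g (O(n, g) = 15 + 5*((g - 3)*5) = 15 + 5*((-3 + g)*5) = 15 + 5*(-15 + 5*g) = 15 + (-75 + 25*g) = -60 + 25*g)
G(F, U) = 1 - 60*F (G(F, U) = 1 + (-60 + 25*0)*F = 1 + (-60 + 0)*F = 1 - 60*F)
z = 28 (z = 4 + 4*6 = 4 + 24 = 28)
(-5 + z)*G(T(-3), -2) = (-5 + 28)*(1 - 60*6) = 23*(1 - 360) = 23*(-359) = -8257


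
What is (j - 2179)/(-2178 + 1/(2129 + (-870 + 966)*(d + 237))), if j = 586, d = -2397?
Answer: 326932983/446993119 ≈ 0.73141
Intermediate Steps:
(j - 2179)/(-2178 + 1/(2129 + (-870 + 966)*(d + 237))) = (586 - 2179)/(-2178 + 1/(2129 + (-870 + 966)*(-2397 + 237))) = -1593/(-2178 + 1/(2129 + 96*(-2160))) = -1593/(-2178 + 1/(2129 - 207360)) = -1593/(-2178 + 1/(-205231)) = -1593/(-2178 - 1/205231) = -1593/(-446993119/205231) = -1593*(-205231/446993119) = 326932983/446993119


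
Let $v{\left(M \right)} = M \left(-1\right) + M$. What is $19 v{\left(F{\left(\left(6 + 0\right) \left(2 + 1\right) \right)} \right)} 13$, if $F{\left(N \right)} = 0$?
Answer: $0$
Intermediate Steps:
$v{\left(M \right)} = 0$ ($v{\left(M \right)} = - M + M = 0$)
$19 v{\left(F{\left(\left(6 + 0\right) \left(2 + 1\right) \right)} \right)} 13 = 19 \cdot 0 \cdot 13 = 0 \cdot 13 = 0$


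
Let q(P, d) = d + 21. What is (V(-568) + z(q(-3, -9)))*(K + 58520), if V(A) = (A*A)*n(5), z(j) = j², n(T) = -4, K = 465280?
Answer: -675886377600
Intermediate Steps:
q(P, d) = 21 + d
V(A) = -4*A² (V(A) = (A*A)*(-4) = A²*(-4) = -4*A²)
(V(-568) + z(q(-3, -9)))*(K + 58520) = (-4*(-568)² + (21 - 9)²)*(465280 + 58520) = (-4*322624 + 12²)*523800 = (-1290496 + 144)*523800 = -1290352*523800 = -675886377600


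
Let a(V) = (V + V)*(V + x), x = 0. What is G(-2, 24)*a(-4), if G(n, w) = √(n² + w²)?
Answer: 64*√145 ≈ 770.66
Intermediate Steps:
a(V) = 2*V² (a(V) = (V + V)*(V + 0) = (2*V)*V = 2*V²)
G(-2, 24)*a(-4) = √((-2)² + 24²)*(2*(-4)²) = √(4 + 576)*(2*16) = √580*32 = (2*√145)*32 = 64*√145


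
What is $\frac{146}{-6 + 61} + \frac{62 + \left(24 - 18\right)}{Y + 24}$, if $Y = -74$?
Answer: $\frac{356}{275} \approx 1.2945$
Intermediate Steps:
$\frac{146}{-6 + 61} + \frac{62 + \left(24 - 18\right)}{Y + 24} = \frac{146}{-6 + 61} + \frac{62 + \left(24 - 18\right)}{-74 + 24} = \frac{146}{55} + \frac{62 + \left(24 - 18\right)}{-50} = 146 \cdot \frac{1}{55} + \left(62 + 6\right) \left(- \frac{1}{50}\right) = \frac{146}{55} + 68 \left(- \frac{1}{50}\right) = \frac{146}{55} - \frac{34}{25} = \frac{356}{275}$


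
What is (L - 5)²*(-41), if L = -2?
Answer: -2009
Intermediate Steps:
(L - 5)²*(-41) = (-2 - 5)²*(-41) = (-7)²*(-41) = 49*(-41) = -2009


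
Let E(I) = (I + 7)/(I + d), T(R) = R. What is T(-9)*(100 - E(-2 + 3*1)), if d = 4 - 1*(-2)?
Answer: -6228/7 ≈ -889.71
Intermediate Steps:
d = 6 (d = 4 + 2 = 6)
E(I) = (7 + I)/(6 + I) (E(I) = (I + 7)/(I + 6) = (7 + I)/(6 + I))
T(-9)*(100 - E(-2 + 3*1)) = -9*(100 - (7 + (-2 + 3*1))/(6 + (-2 + 3*1))) = -9*(100 - (7 + (-2 + 3))/(6 + (-2 + 3))) = -9*(100 - (7 + 1)/(6 + 1)) = -9*(100 - 8/7) = -9*692/7 = -6228/7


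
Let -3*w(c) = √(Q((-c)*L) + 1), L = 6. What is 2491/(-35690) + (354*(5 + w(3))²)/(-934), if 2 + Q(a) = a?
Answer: -437266151/50001690 + 590*I*√19/467 ≈ -8.745 + 5.507*I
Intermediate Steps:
Q(a) = -2 + a
w(c) = -√(-1 - 6*c)/3 (w(c) = -√((-2 - c*6) + 1)/3 = -√((-2 - 6*c) + 1)/3 = -√(-1 - 6*c)/3)
2491/(-35690) + (354*(5 + w(3))²)/(-934) = 2491/(-35690) + (354*(5 - √(-1 - 6*3)/3)²)/(-934) = 2491*(-1/35690) + (354*(5 - √(-1 - 18)/3)²)*(-1/934) = -2491/35690 + (354*(5 - I*√19/3)²)*(-1/934) = -2491/35690 - 177*(5 - I*√19/3)²/467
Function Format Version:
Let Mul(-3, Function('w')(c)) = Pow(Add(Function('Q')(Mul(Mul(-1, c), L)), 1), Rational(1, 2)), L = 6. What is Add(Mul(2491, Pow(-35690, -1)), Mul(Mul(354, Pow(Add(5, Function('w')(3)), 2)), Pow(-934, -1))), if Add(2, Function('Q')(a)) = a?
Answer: Add(Rational(-437266151, 50001690), Mul(Rational(590, 467), I, Pow(19, Rational(1, 2)))) ≈ Add(-8.7450, Mul(5.5070, I))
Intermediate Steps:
Function('Q')(a) = Add(-2, a)
Function('w')(c) = Mul(Rational(-1, 3), Pow(Add(-1, Mul(-6, c)), Rational(1, 2))) (Function('w')(c) = Mul(Rational(-1, 3), Pow(Add(Add(-2, Mul(Mul(-1, c), 6)), 1), Rational(1, 2))) = Mul(Rational(-1, 3), Pow(Add(Add(-2, Mul(-6, c)), 1), Rational(1, 2))) = Mul(Rational(-1, 3), Pow(Add(-1, Mul(-6, c)), Rational(1, 2))))
Add(Mul(2491, Pow(-35690, -1)), Mul(Mul(354, Pow(Add(5, Function('w')(3)), 2)), Pow(-934, -1))) = Add(Mul(2491, Pow(-35690, -1)), Mul(Mul(354, Pow(Add(5, Mul(Rational(-1, 3), Pow(Add(-1, Mul(-6, 3)), Rational(1, 2)))), 2)), Pow(-934, -1))) = Add(Mul(2491, Rational(-1, 35690)), Mul(Mul(354, Pow(Add(5, Mul(Rational(-1, 3), Pow(Add(-1, -18), Rational(1, 2)))), 2)), Rational(-1, 934))) = Add(Rational(-2491, 35690), Mul(Mul(354, Pow(Add(5, Mul(Rational(-1, 3), Pow(-19, Rational(1, 2)))), 2)), Rational(-1, 934))) = Add(Rational(-2491, 35690), Mul(Mul(354, Pow(Add(5, Mul(Rational(-1, 3), Mul(I, Pow(19, Rational(1, 2))))), 2)), Rational(-1, 934))) = Add(Rational(-2491, 35690), Mul(Mul(354, Pow(Add(5, Mul(Rational(-1, 3), I, Pow(19, Rational(1, 2)))), 2)), Rational(-1, 934))) = Add(Rational(-2491, 35690), Mul(Rational(-177, 467), Pow(Add(5, Mul(Rational(-1, 3), I, Pow(19, Rational(1, 2)))), 2)))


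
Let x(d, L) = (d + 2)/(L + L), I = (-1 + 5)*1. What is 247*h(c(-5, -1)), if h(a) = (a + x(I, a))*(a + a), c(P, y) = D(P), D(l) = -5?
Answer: 13832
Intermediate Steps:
I = 4 (I = 4*1 = 4)
c(P, y) = -5
x(d, L) = (2 + d)/(2*L) (x(d, L) = (2 + d)/((2*L)) = (2 + d)*(1/(2*L)) = (2 + d)/(2*L))
h(a) = 2*a*(a + 3/a) (h(a) = (a + (2 + 4)/(2*a))*(a + a) = (a + (1/2)*6/a)*(2*a) = (a + 3/a)*(2*a) = 2*a*(a + 3/a))
247*h(c(-5, -1)) = 247*(6 + 2*(-5)**2) = 247*(6 + 2*25) = 247*(6 + 50) = 247*56 = 13832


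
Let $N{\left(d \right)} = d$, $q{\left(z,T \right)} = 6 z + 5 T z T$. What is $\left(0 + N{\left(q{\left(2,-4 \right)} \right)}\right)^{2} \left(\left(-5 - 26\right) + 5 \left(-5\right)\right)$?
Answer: $-1656704$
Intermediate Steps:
$q{\left(z,T \right)} = 6 z + 5 z T^{2}$ ($q{\left(z,T \right)} = 6 z + 5 T z T = 6 z + 5 z T^{2}$)
$\left(0 + N{\left(q{\left(2,-4 \right)} \right)}\right)^{2} \left(\left(-5 - 26\right) + 5 \left(-5\right)\right) = \left(0 + 2 \left(6 + 5 \left(-4\right)^{2}\right)\right)^{2} \left(\left(-5 - 26\right) + 5 \left(-5\right)\right) = \left(0 + 2 \left(6 + 5 \cdot 16\right)\right)^{2} \left(-31 - 25\right) = \left(0 + 2 \left(6 + 80\right)\right)^{2} \left(-56\right) = \left(0 + 2 \cdot 86\right)^{2} \left(-56\right) = \left(0 + 172\right)^{2} \left(-56\right) = 172^{2} \left(-56\right) = 29584 \left(-56\right) = -1656704$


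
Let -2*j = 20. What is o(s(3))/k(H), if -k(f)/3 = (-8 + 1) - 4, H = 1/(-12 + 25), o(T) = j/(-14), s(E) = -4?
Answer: 5/231 ≈ 0.021645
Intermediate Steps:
j = -10 (j = -½*20 = -10)
o(T) = 5/7 (o(T) = -10/(-14) = -10*(-1/14) = 5/7)
H = 1/13 ≈ 0.076923
k(f) = 33 (k(f) = -3*((-8 + 1) - 4) = -3*(-7 - 4) = -3*(-11) = 33)
o(s(3))/k(H) = (5/7)/33 = (5/7)*(1/33) = 5/231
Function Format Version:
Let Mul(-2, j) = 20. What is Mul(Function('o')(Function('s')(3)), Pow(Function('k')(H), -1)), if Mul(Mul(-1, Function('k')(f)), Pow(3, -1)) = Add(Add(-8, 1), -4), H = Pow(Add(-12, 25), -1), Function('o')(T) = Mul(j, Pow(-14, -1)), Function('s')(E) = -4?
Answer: Rational(5, 231) ≈ 0.021645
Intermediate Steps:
j = -10 (j = Mul(Rational(-1, 2), 20) = -10)
Function('o')(T) = Rational(5, 7) (Function('o')(T) = Mul(-10, Pow(-14, -1)) = Mul(-10, Rational(-1, 14)) = Rational(5, 7))
H = Rational(1, 13) (H = Pow(13, -1) = Rational(1, 13) ≈ 0.076923)
Function('k')(f) = 33 (Function('k')(f) = Mul(-3, Add(Add(-8, 1), -4)) = Mul(-3, Add(-7, -4)) = Mul(-3, -11) = 33)
Mul(Function('o')(Function('s')(3)), Pow(Function('k')(H), -1)) = Mul(Rational(5, 7), Pow(33, -1)) = Mul(Rational(5, 7), Rational(1, 33)) = Rational(5, 231)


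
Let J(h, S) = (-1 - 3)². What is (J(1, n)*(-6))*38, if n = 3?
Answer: -3648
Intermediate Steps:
J(h, S) = 16 (J(h, S) = (-4)² = 16)
(J(1, n)*(-6))*38 = (16*(-6))*38 = -96*38 = -3648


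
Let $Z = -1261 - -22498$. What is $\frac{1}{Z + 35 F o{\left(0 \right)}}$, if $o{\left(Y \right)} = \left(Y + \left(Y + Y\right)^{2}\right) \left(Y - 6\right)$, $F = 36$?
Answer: $\frac{1}{21237} \approx 4.7088 \cdot 10^{-5}$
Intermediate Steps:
$Z = 21237$ ($Z = -1261 + 22498 = 21237$)
$o{\left(Y \right)} = \left(-6 + Y\right) \left(Y + 4 Y^{2}\right)$ ($o{\left(Y \right)} = \left(Y + \left(2 Y\right)^{2}\right) \left(-6 + Y\right) = \left(Y + 4 Y^{2}\right) \left(-6 + Y\right) = \left(-6 + Y\right) \left(Y + 4 Y^{2}\right)$)
$\frac{1}{Z + 35 F o{\left(0 \right)}} = \frac{1}{21237 + 35 \cdot 36 \cdot 0 \left(-6 - 0 + 4 \cdot 0^{2}\right)} = \frac{1}{21237 + 1260 \cdot 0 \left(-6 + 0 + 4 \cdot 0\right)} = \frac{1}{21237 + 1260 \cdot 0 \left(-6 + 0 + 0\right)} = \frac{1}{21237 + 1260 \cdot 0 \left(-6\right)} = \frac{1}{21237 + 1260 \cdot 0} = \frac{1}{21237 + 0} = \frac{1}{21237}$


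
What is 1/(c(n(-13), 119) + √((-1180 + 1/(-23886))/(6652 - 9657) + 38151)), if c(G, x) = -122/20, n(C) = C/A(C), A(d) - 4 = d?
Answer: 4378423230/27357380792407 + 30*√21839550486760425970/27357380792407 ≈ 0.0052847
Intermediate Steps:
A(d) = 4 + d
n(C) = C/(4 + C)
c(G, x) = -61/10 (c(G, x) = -122*1/20 = -61/10)
1/(c(n(-13), 119) + √((-1180 + 1/(-23886))/(6652 - 9657) + 38151)) = 1/(-61/10 + √((-1180 + 1/(-23886))/(6652 - 9657) + 38151)) = 1/(-61/10 + √((-1180 - 1/23886)/(-3005) + 38151)) = 1/(-61/10 + √(-28185481/23886*(-1/3005) + 38151)) = 1/(-61/10 + √(28185481/71777430 + 38151)) = 1/(-61/10 + √(2738408917411/71777430)) = 1/(-61/10 + √21839550486760425970/23925810)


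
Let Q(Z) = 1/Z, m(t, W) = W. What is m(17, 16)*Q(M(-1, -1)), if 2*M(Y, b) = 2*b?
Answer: -16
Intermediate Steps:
M(Y, b) = b (M(Y, b) = (2*b)/2 = b)
Q(Z) = 1/Z
m(17, 16)*Q(M(-1, -1)) = 16/(-1) = 16*(-1) = -16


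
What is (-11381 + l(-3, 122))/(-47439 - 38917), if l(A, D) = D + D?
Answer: 11137/86356 ≈ 0.12897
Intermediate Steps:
l(A, D) = 2*D
(-11381 + l(-3, 122))/(-47439 - 38917) = (-11381 + 2*122)/(-47439 - 38917) = (-11381 + 244)/(-86356) = -11137*(-1/86356) = 11137/86356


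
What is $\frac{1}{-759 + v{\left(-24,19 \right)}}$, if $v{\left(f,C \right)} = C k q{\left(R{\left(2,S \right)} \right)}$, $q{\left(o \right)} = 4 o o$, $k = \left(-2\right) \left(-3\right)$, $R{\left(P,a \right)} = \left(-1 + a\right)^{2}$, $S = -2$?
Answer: $\frac{1}{36177} \approx 2.7642 \cdot 10^{-5}$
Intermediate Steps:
$k = 6$
$q{\left(o \right)} = 4 o^{2}$
$v{\left(f,C \right)} = 1944 C$ ($v{\left(f,C \right)} = C 6 \cdot 4 \left(\left(-1 - 2\right)^{2}\right)^{2} = 6 C 4 \left(\left(-3\right)^{2}\right)^{2} = 6 C 4 \cdot 9^{2} = 6 C 4 \cdot 81 = 6 C 324 = 1944 C$)
$\frac{1}{-759 + v{\left(-24,19 \right)}} = \frac{1}{-759 + 1944 \cdot 19} = \frac{1}{-759 + 36936} = \frac{1}{36177}$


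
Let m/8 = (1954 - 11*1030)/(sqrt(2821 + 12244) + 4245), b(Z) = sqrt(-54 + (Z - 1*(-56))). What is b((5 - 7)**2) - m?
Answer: 1990056/112531 + sqrt(6) - 2344*sqrt(15065)/562655 ≈ 19.623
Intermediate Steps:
b(Z) = sqrt(2 + Z) (b(Z) = sqrt(-54 + (Z + 56)) = sqrt(-54 + (56 + Z)) = sqrt(2 + Z))
m = -75008/(4245 + sqrt(15065)) (m = 8*((1954 - 11*1030)/(sqrt(2821 + 12244) + 4245)) = 8*((1954 - 11330)/(sqrt(15065) + 4245)) = 8*(-9376/(4245 + sqrt(15065))) = -75008/(4245 + sqrt(15065)) ≈ -17.173)
b((5 - 7)**2) - m = sqrt(2 + (5 - 7)**2) - (-1990056/112531 + 2344*sqrt(15065)/562655) = sqrt(2 + (-2)**2) + (1990056/112531 - 2344*sqrt(15065)/562655) = sqrt(2 + 4) + (1990056/112531 - 2344*sqrt(15065)/562655) = sqrt(6) + (1990056/112531 - 2344*sqrt(15065)/562655) = 1990056/112531 + sqrt(6) - 2344*sqrt(15065)/562655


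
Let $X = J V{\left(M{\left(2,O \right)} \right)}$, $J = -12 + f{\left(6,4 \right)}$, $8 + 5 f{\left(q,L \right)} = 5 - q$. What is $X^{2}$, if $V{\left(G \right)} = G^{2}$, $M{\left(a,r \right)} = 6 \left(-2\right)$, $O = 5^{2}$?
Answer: $\frac{98724096}{25} \approx 3.949 \cdot 10^{6}$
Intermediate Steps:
$O = 25$
$M{\left(a,r \right)} = -12$
$f{\left(q,L \right)} = - \frac{3}{5} - \frac{q}{5}$ ($f{\left(q,L \right)} = - \frac{8}{5} + \frac{5 - q}{5} = - \frac{8}{5} - \left(-1 + \frac{q}{5}\right) = - \frac{3}{5} - \frac{q}{5}$)
$J = - \frac{69}{5}$ ($J = -12 - \frac{9}{5} = - \frac{69}{5} \approx -13.8$)
$X = - \frac{9936}{5}$ ($X = - \frac{69 \left(-12\right)^{2}}{5} = \left(- \frac{69}{5}\right) 144 = - \frac{9936}{5} \approx -1987.2$)
$X^{2} = \left(- \frac{9936}{5}\right)^{2} = \frac{98724096}{25}$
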